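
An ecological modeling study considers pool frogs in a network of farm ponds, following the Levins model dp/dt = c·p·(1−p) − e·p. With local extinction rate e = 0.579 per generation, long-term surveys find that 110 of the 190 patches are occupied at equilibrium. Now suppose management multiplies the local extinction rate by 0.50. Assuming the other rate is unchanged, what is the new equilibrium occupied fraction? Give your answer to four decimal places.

0.7895

Observed p* = 110/190 = 0.57895.
Balance c(1−p*) = e gives c = e/(1 − 0.57895) = 0.579/0.42105 = 1.37513.
New p* = 1 − e/c = 1 − 0.28950/1.37513 = 0.78947.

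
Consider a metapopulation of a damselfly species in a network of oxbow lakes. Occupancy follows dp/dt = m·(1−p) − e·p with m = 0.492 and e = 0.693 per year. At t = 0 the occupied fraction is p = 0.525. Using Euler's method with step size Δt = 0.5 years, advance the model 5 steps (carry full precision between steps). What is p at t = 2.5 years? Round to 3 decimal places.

Update rule: p ← p + [m·(1−p) − e·p]·Δt with Δt = 0.5.
p: 0.52500 → 0.45994  (Δp = -0.06506)
p: 0.45994 → 0.43342  (Δp = -0.02651)
p: 0.43342 → 0.42262  (Δp = -0.01080)
p: 0.42262 → 0.41822  (Δp = -0.00440)
p: 0.41822 → 0.41642  (Δp = -0.00179)

0.416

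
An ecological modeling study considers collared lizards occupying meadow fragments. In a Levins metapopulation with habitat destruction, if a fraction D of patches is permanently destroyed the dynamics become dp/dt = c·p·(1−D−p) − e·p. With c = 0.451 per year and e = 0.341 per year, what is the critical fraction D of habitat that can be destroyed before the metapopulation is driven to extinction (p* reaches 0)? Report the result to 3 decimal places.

0.244

The nontrivial equilibrium is p* = (1−D) − e/c; extinction occurs when this hits zero.
So D_crit = 1 − e/c = 1 − 0.341/0.451 = 1 − 0.7561 = 0.2439.
Note this equals the original equilibrium occupancy — the Levins extinction-debt result.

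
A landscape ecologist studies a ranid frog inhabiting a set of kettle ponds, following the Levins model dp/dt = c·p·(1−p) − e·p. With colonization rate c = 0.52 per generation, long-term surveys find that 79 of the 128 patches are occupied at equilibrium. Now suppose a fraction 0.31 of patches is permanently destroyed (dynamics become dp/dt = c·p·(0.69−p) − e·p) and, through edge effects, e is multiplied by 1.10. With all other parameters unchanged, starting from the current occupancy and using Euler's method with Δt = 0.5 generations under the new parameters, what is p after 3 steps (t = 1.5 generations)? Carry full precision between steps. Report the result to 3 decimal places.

Observed p* = 79/128 = 0.61719.
Balance c(1−p*) = e gives e = 0.52×(1 − 0.61719) = 0.19906.
Starting from p₀ = 0.61719; update p ← p + (dp/dt)·Δt with the new parameters.
step 1: Δp = -0.05589, p = 0.56130
step 2: Δp = -0.04267, p = 0.51863
step 3: Δp = -0.03367, p = 0.48495

0.485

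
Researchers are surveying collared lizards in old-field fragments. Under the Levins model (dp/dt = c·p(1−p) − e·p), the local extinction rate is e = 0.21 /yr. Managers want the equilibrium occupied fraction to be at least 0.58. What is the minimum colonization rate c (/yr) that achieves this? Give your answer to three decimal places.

p* = 1 − e/c ≥ 0.58 requires e/c ≤ 0.4200, i.e. c ≥ e/0.4200.
c_min = 0.21/0.4200 = 0.5000.

0.500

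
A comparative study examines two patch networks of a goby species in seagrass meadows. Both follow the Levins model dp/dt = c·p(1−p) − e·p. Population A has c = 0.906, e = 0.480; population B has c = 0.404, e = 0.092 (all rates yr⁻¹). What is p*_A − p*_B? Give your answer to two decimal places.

-0.30

A: p*_A = 1 − 0.480/0.906 = 0.4702.
B: p*_B = 1 − 0.092/0.404 = 0.7723.
p*_A − p*_B = 0.4702 − 0.7723 = -0.3021.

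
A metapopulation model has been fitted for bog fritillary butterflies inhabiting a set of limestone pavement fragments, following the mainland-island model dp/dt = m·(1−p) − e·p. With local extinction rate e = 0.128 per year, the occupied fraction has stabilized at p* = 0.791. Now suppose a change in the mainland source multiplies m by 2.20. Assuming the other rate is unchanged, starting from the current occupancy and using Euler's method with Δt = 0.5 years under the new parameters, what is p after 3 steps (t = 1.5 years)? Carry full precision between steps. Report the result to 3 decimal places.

Balance m(1−p*) = e·p* gives m = e·p*/(1−p*) = 0.128×0.79100/0.20900 = 0.48444.
Starting from p₀ = 0.79100; update p ← p + (dp/dt)·Δt with the new parameters.
step 1: Δp = +0.06075, p = 0.85175
step 2: Δp = +0.02449, p = 0.87624
step 3: Δp = +0.00987, p = 0.88611

0.886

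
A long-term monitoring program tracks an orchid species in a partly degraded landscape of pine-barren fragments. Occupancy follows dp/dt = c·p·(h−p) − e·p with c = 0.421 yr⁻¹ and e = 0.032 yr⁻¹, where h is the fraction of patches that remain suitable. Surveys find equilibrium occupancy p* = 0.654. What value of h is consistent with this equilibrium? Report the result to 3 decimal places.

At equilibrium c(h−p*) = e, so h = p* + e/c.
h = 0.654 + 0.032/0.421 = 0.654 + 0.0760 = 0.7300.

0.730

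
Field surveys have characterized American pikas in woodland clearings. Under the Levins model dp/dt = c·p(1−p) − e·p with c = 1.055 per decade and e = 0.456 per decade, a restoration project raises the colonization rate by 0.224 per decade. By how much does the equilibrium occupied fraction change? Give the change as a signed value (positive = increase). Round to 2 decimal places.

0.08

Before: p* = 1 − 0.456/1.055 = 0.5678.
After the change, c = 1.279, e = 0.456, so p* = 1 − 0.456/1.279 = 0.6435.
Δp* = 0.6435 − 0.5678 = +0.0757.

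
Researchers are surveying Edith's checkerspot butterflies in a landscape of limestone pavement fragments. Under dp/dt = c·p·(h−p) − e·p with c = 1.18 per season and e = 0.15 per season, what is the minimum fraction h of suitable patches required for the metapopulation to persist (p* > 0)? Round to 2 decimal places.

0.13

p* = h − e/c is positive only when h > e/c.
h_min = e/c = 0.15/1.18 = 0.1271.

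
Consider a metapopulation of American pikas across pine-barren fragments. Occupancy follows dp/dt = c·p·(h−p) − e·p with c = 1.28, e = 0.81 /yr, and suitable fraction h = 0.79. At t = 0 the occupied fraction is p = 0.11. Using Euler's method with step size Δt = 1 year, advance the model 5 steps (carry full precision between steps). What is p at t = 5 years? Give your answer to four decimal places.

0.1370

Update rule: p ← p + [c·p·(h−p) − e·p]·Δt with Δt = 1.
t = 1: p = 0.11000 + (+0.00664) = 0.11664
t = 2: p = 0.11664 + (+0.00605) = 0.12270
t = 3: p = 0.12270 + (+0.00542) = 0.12811
t = 4: p = 0.12811 + (+0.00477) = 0.13288
t = 5: p = 0.13288 + (+0.00413) = 0.13702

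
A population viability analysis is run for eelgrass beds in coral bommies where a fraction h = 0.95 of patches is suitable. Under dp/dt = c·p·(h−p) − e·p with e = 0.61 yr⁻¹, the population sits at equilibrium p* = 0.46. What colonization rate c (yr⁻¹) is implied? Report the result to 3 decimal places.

At equilibrium c(h−p*) = e, so c = e/(h−p*).
c = 0.61/(0.95 − 0.46) = 0.61/0.4900 = 1.2449.

1.245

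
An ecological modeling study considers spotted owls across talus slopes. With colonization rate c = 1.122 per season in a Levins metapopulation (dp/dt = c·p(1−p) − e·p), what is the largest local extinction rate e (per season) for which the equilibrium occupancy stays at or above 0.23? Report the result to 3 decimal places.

1 − e/c ≥ 0.23 ⇒ e ≤ c(1 − 0.23) = 1.122 × 0.7700.
e_max = 0.8639.

0.864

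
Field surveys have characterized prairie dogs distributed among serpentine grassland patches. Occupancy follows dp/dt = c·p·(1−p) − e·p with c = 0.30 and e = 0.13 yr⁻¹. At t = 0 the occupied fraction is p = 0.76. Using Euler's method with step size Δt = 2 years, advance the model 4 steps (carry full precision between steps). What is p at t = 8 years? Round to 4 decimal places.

Update rule: p ← p + [c·p·(1−p) − e·p]·Δt with Δt = 2.
step 1: Δp = -0.08816, p = 0.67184
step 2: Δp = -0.04240, p = 0.62944
step 3: Δp = -0.02371, p = 0.60574
step 4: Δp = -0.01420, p = 0.59154

0.5915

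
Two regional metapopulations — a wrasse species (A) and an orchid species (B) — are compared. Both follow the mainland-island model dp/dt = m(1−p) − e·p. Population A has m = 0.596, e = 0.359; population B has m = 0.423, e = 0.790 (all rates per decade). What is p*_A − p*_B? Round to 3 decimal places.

0.275

A: p*_A = m/(m+e) = 0.596/0.9550 = 0.6241.
B: p*_B = 0.423/1.2130 = 0.3487.
p*_A − p*_B = 0.6241 − 0.3487 = 0.2754.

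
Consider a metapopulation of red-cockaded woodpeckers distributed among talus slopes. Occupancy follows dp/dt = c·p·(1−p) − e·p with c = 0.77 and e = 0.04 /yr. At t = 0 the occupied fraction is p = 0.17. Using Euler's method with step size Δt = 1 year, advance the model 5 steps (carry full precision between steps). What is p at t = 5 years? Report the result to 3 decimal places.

0.863

Update rule: p ← p + [c·p·(1−p) − e·p]·Δt with Δt = 1.
t = 1: p = 0.17000 + (+0.10185) = 0.27185
t = 2: p = 0.27185 + (+0.14154) = 0.41339
t = 3: p = 0.41339 + (+0.17019) = 0.58358
t = 4: p = 0.58358 + (+0.16378) = 0.74736
t = 5: p = 0.74736 + (+0.11549) = 0.86285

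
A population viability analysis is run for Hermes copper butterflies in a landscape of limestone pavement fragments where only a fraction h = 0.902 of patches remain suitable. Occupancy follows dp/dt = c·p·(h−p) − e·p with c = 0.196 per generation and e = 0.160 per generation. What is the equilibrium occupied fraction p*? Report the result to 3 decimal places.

Setting dp/dt = 0 and dividing by p* gives c·(h−p*) = e.
So p* = h − e/c = 0.902 − 0.160/0.196 = 0.902 − 0.8163 = 0.0857.

0.086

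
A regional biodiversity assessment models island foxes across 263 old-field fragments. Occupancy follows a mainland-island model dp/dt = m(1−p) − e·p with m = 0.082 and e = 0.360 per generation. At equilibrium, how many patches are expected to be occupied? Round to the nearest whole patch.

49

p* = m/(m+e) = 0.082/0.4420 = 0.1855.
Expected occupied patches = N × p* = 263 × 0.1855 = 48.79 ≈ 49.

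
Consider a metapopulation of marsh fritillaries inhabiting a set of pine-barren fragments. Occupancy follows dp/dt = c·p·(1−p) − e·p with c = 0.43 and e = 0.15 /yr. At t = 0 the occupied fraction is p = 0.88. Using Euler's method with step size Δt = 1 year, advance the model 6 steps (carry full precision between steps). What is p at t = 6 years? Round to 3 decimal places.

0.673

Update rule: p ← p + [c·p·(1−p) − e·p]·Δt with Δt = 1.
t = 1: p = 0.88000 + (-0.08659) = 0.79341
t = 2: p = 0.79341 + (-0.04853) = 0.74488
t = 3: p = 0.74488 + (-0.03002) = 0.71486
t = 4: p = 0.71486 + (-0.01958) = 0.69528
t = 5: p = 0.69528 + (-0.01319) = 0.68209
t = 6: p = 0.68209 + (-0.00907) = 0.67302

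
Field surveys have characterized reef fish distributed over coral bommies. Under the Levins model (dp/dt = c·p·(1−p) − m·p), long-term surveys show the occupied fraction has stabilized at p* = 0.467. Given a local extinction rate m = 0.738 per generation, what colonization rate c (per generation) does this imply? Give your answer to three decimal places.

1.385

At equilibrium c(1−p*) = m, so c = m/(1−p*).
c = 0.738/(1 − 0.467) = 0.738/0.5330 = 1.3846.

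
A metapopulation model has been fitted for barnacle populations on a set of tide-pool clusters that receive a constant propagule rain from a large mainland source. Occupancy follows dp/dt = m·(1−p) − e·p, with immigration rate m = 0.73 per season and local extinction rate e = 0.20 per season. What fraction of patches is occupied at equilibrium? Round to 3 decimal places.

Setting dp/dt = 0: m − m·p* = e·p*, so m = (m+e)·p*.
p* = m/(m+e) = 0.73/(0.73+0.20) = 0.73/0.9300 = 0.7849.

0.785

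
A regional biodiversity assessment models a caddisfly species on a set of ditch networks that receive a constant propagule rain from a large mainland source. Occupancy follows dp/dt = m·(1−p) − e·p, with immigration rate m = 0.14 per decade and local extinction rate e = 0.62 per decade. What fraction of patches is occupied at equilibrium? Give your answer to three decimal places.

0.184

At equilibrium the propagule rain into empty patches balances local extinction: m(1−p*) = e·p*.
p* = m/(m+e) = 0.14/(0.14+0.62) = 0.14/0.7600 = 0.1842.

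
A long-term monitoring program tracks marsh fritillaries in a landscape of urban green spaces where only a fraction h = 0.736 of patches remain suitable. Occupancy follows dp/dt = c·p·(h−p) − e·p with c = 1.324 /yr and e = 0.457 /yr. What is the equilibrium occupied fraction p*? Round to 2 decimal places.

0.39

Setting dp/dt = 0 and dividing by p* gives c·(h−p*) = e.
So p* = h − e/c = 0.736 − 0.457/1.324 = 0.736 − 0.3452 = 0.3908.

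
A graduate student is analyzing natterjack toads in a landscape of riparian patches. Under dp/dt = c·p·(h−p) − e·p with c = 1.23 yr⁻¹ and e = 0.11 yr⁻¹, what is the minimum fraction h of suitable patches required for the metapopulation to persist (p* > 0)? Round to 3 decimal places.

p* = h − e/c is positive only when h > e/c.
h_min = e/c = 0.11/1.23 = 0.0894.

0.089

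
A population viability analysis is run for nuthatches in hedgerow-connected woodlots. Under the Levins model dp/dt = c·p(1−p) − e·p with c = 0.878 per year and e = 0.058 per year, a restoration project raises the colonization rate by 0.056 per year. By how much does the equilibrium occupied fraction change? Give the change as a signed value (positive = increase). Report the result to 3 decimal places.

Before: p* = 1 − 0.058/0.878 = 0.9339.
After the change, c = 0.934, e = 0.058, so p* = 1 − 0.058/0.934 = 0.9379.
Δp* = 0.9379 − 0.9339 = +0.0040.

0.004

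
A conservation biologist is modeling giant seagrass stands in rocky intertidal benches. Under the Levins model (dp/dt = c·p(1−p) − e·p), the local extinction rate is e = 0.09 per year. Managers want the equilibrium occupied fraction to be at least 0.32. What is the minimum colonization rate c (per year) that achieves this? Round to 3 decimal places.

p* = 1 − e/c ≥ 0.32 requires e/c ≤ 0.6800, i.e. c ≥ e/0.6800.
c_min = 0.09/0.6800 = 0.1324.

0.132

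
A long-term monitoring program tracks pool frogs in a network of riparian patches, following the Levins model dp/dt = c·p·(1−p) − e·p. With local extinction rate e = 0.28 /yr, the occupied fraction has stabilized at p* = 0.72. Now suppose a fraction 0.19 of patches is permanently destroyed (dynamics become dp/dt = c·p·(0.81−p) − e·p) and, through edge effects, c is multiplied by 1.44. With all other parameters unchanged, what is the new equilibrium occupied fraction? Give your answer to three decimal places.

Balance c(1−p*) = e gives c = e/(1 − 0.72000) = 0.28/0.28000 = 1.00000.
New p* = 0.81 − e/c = 0.81 − 0.28000/1.44000 = 0.61556.

0.616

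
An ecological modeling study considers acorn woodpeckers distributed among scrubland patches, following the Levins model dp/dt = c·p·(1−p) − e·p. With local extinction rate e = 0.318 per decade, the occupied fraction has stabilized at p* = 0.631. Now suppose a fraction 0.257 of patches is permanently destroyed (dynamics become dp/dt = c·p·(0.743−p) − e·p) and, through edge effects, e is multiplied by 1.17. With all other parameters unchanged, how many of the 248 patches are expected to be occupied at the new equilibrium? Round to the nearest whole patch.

Balance c(1−p*) = e gives c = e/(1 − 0.63100) = 0.318/0.36900 = 0.86179.
New p* = 0.743 − e/c = 0.743 − 0.37206/0.86179 = 0.31127.
Expected occupied = 248 × 0.31127 = 77.19 ≈ 77.

77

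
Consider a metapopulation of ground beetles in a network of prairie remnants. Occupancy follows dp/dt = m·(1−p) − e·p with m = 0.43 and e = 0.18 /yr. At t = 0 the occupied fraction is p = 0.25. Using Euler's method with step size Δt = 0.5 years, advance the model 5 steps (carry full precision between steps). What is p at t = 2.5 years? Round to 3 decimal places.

0.631

Update rule: p ← p + [m·(1−p) − e·p]·Δt with Δt = 0.5.
  1  |  dp/dt·Δt = +0.138750  |  p_1 = 0.388750
  2  |  dp/dt·Δt = +0.096431  |  p_2 = 0.485181
  3  |  dp/dt·Δt = +0.067020  |  p_3 = 0.552201
  4  |  dp/dt·Δt = +0.046579  |  p_4 = 0.598780
  5  |  dp/dt·Δt = +0.032372  |  p_5 = 0.631152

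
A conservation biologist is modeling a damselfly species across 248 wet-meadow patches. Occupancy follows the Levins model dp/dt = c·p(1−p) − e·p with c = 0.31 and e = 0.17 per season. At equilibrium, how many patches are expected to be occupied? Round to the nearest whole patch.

112

p* = 1 − e/c = 1 − 0.17/0.31 = 0.4516.
Expected occupied patches = N × p* = 248 × 0.4516 = 112.00 ≈ 112.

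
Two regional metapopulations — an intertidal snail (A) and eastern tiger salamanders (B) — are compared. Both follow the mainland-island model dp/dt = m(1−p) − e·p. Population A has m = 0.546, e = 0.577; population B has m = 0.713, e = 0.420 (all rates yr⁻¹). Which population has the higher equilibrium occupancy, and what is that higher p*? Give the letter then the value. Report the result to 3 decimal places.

A: p*_A = m/(m+e) = 0.546/1.1230 = 0.4862.
B: p*_B = 0.713/1.1330 = 0.6293.
B is higher at 0.6293.

B, 0.629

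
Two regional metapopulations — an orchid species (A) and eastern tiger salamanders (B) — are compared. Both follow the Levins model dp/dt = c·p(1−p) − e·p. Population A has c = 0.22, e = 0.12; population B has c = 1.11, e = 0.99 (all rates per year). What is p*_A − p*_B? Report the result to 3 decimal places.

A: p*_A = 1 − 0.12/0.22 = 0.4545.
B: p*_B = 1 − 0.99/1.11 = 0.1081.
p*_A − p*_B = 0.4545 − 0.1081 = 0.3464.

0.346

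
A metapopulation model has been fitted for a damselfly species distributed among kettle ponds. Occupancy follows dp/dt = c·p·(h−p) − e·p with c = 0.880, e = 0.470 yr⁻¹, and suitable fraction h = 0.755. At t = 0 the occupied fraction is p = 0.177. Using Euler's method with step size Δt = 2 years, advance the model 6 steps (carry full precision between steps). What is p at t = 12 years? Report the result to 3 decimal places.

Update rule: p ← p + [c·p·(h−p) − e·p]·Δt with Δt = 2.
t = 2: p = 0.17700 + (+0.01368) = 0.19068
t = 4: p = 0.19068 + (+0.01015) = 0.20082
t = 6: p = 0.20082 + (+0.00710) = 0.20792
t = 8: p = 0.20792 + (+0.00475) = 0.21268
t = 10: p = 0.21268 + (+0.00308) = 0.21576
t = 12: p = 0.21576 + (+0.00196) = 0.21771

0.218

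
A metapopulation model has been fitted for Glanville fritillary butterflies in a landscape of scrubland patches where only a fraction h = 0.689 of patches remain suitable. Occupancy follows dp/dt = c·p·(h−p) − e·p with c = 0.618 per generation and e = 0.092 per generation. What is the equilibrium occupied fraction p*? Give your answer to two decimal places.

0.54

Setting dp/dt = 0 and dividing by p* gives c·(h−p*) = e.
So p* = h − e/c = 0.689 − 0.092/0.618 = 0.689 − 0.1489 = 0.5401.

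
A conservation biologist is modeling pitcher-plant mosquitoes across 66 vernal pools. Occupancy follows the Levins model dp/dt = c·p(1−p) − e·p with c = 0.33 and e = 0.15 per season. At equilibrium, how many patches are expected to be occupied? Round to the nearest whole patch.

p* = 1 − e/c = 1 − 0.15/0.33 = 0.5455.
Expected occupied patches = N × p* = 66 × 0.5455 = 36.00 ≈ 36.

36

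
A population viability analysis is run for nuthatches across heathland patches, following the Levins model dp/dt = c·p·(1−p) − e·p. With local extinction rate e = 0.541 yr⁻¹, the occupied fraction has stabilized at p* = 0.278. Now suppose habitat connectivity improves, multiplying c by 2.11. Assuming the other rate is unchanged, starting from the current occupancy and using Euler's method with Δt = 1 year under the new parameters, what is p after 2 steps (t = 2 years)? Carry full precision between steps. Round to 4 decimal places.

Balance c(1−p*) = e gives c = e/(1 − 0.27800) = 0.541/0.72200 = 0.74931.
Starting from p₀ = 0.27800; update p ← p + (dp/dt)·Δt with the new parameters.
step 1: Δp = +0.16694, p = 0.44494
step 2: Δp = +0.14975, p = 0.59470

0.5947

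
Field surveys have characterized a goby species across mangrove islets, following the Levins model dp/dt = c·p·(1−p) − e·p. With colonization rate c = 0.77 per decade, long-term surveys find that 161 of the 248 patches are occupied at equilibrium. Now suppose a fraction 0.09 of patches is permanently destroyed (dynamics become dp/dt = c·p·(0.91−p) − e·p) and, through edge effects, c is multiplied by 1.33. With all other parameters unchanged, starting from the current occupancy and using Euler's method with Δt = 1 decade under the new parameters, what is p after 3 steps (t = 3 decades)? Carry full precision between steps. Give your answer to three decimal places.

0.646

Observed p* = 161/248 = 0.64919.
Balance c(1−p*) = e gives e = 0.77×(1 − 0.64919) = 0.27012.
Starting from p₀ = 0.64919; update p ← p + (dp/dt)·Δt with the new parameters.
p: 0.64919 → 0.64723  (Δp = -0.00197)
p: 0.64723 → 0.64657  (Δp = -0.00066)
p: 0.64657 → 0.64635  (Δp = -0.00022)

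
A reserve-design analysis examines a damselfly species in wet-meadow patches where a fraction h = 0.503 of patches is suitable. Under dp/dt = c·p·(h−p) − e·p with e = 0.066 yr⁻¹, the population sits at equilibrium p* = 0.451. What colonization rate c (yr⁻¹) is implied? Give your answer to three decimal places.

1.269

At equilibrium c(h−p*) = e, so c = e/(h−p*).
c = 0.066/(0.503 − 0.451) = 0.066/0.0520 = 1.2692.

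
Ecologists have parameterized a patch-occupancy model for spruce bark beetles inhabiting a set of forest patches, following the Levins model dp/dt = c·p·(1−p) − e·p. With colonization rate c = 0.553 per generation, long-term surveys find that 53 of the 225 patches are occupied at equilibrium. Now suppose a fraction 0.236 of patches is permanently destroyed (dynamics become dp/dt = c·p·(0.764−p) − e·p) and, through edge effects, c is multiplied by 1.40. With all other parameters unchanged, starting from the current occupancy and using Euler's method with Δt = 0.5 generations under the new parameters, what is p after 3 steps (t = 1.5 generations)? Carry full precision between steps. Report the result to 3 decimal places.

Observed p* = 53/225 = 0.23556.
Balance c(1−p*) = e gives e = 0.553×(1 − 0.23556) = 0.42274.
Starting from p₀ = 0.23556; update p ← p + (dp/dt)·Δt with the new parameters.
step 1: Δp = -0.00160, p = 0.23395
step 2: Δp = -0.00145, p = 0.23250
step 3: Δp = -0.00131, p = 0.23120

0.231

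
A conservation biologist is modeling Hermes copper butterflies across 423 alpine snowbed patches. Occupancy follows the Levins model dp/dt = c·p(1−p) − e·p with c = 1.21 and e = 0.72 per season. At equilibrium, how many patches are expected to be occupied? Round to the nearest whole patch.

171

p* = 1 − e/c = 1 − 0.72/1.21 = 0.4050.
Expected occupied patches = N × p* = 423 × 0.4050 = 171.30 ≈ 171.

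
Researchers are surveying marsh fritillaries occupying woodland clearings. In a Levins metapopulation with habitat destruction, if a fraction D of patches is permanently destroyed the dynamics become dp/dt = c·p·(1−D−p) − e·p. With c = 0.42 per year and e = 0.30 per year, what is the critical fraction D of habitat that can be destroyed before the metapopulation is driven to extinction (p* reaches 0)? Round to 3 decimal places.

The nontrivial equilibrium is p* = (1−D) − e/c; extinction occurs when this hits zero.
So D_crit = 1 − e/c = 1 − 0.30/0.42 = 1 − 0.7143 = 0.2857.
This equals the undisturbed p*, a classic result of Lande's extension.

0.286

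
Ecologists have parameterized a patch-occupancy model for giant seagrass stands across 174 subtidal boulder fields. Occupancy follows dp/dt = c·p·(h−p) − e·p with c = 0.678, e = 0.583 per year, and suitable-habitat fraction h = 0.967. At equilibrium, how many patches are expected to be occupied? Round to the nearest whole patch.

19

p* = h − e/c = 0.967 − 0.8599 = 0.1071.
Expected occupied patches = N × p* = 174 × 0.1071 = 18.64 ≈ 19.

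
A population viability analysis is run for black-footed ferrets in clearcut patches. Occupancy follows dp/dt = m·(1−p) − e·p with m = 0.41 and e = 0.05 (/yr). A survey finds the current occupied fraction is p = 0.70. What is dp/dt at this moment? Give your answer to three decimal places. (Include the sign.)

Colonization term: m·(1−p) = 0.41×0.3000 = 0.12300.
Extinction term: e·p = 0.03500.
dp/dt = 0.12300 − 0.03500 = 0.08800.

0.088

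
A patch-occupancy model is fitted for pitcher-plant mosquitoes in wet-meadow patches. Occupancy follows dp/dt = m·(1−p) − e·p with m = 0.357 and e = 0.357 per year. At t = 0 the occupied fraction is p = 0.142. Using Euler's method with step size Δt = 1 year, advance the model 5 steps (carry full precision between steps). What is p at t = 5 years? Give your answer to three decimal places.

0.499

Update rule: p ← p + [m·(1−p) − e·p]·Δt with Δt = 1.
step 1: Δp = +0.25561, p = 0.39761
step 2: Δp = +0.07311, p = 0.47072
step 3: Δp = +0.02091, p = 0.49163
step 4: Δp = +0.00598, p = 0.49760
step 5: Δp = +0.00171, p = 0.49931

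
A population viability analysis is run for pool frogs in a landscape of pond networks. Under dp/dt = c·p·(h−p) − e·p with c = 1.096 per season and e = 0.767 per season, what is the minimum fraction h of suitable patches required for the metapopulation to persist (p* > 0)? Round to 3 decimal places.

0.700

p* = h − e/c is positive only when h > e/c.
h_min = e/c = 0.767/1.096 = 0.6998.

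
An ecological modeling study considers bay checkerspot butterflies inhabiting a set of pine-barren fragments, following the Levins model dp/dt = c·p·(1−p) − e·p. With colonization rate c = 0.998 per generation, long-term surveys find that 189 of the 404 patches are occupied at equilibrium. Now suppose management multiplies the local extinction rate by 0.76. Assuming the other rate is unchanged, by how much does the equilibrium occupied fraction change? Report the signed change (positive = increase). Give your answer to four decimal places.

0.1277

Observed p* = 189/404 = 0.46782.
Balance c(1−p*) = e gives e = 0.998×(1 − 0.46782) = 0.53112.
New p* = 1 − e/c = 1 − 0.40365/0.99800 = 0.59554.
Δp* = 0.59554 − 0.46782 = +0.12772.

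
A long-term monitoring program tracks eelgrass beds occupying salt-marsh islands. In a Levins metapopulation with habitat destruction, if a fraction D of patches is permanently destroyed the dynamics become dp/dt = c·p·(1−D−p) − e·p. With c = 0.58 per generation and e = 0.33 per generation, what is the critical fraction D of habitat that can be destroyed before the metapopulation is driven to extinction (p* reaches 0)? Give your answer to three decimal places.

0.431

The nontrivial equilibrium is p* = (1−D) − e/c; extinction occurs when this hits zero.
So D_crit = 1 − e/c = 1 − 0.33/0.58 = 1 − 0.5690 = 0.4310.
Note this equals the original equilibrium occupancy — the Levins extinction-debt result.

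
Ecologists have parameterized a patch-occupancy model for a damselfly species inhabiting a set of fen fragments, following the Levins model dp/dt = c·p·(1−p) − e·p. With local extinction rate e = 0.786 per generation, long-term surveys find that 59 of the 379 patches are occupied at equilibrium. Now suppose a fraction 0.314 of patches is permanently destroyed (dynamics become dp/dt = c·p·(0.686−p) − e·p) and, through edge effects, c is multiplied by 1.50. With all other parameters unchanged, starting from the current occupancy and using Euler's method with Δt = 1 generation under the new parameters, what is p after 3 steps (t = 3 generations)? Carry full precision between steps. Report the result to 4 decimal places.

Observed p* = 59/379 = 0.15567.
Balance c(1−p*) = e gives c = e/(1 − 0.15567) = 0.786/0.84433 = 0.93092.
Starting from p₀ = 0.15567; update p ← p + (dp/dt)·Δt with the new parameters.
step 1: Δp = -0.00708, p = 0.14860
step 2: Δp = -0.00529, p = 0.14331
step 3: Δp = -0.00404, p = 0.13927

0.1393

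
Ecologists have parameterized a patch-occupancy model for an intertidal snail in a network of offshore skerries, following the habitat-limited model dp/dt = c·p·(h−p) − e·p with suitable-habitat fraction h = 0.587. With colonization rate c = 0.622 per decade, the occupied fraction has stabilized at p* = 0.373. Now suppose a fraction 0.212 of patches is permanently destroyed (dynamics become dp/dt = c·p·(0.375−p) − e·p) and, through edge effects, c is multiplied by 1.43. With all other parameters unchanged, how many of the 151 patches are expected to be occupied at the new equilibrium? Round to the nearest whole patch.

Balance c(h−p*) = e gives e = 0.622×(0.587 − 0.37300) = 0.13311.
New p* = 0.375 − e/c = 0.375 − 0.13311/0.88946 = 0.22535.
Expected occupied = 151 × 0.22535 = 34.03 ≈ 34.

34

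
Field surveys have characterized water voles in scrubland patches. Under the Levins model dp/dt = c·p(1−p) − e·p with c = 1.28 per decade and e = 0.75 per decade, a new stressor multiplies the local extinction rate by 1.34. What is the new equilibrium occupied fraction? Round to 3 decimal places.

0.215

Before: p* = 1 − 0.75/1.28 = 0.4141.
After the change, c = 1.28, e = 1.005, so p* = 1 − 1.005/1.28 = 0.2148.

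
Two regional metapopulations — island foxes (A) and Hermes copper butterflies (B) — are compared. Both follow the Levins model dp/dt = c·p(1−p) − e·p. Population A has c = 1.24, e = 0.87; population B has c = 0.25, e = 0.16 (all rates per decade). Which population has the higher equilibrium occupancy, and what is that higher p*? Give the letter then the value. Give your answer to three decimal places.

B, 0.360

A: p*_A = 1 − 0.87/1.24 = 0.2984.
B: p*_B = 1 − 0.16/0.25 = 0.3600.
B is higher at 0.3600.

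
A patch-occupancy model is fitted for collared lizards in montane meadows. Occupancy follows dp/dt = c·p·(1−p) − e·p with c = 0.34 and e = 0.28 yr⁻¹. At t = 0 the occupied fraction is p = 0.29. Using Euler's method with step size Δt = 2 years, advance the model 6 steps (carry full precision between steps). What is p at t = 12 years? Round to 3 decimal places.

Update rule: p ← p + [c·p·(1−p) − e·p]·Δt with Δt = 2.
  1  |  dp/dt·Δt = -0.022388  |  p_1 = 0.267612
  2  |  dp/dt·Δt = -0.016586  |  p_2 = 0.251026
  3  |  dp/dt·Δt = -0.012727  |  p_3 = 0.238300
  4  |  dp/dt·Δt = -0.010019  |  p_4 = 0.228281
  5  |  dp/dt·Δt = -0.008043  |  p_5 = 0.220238
  6  |  dp/dt·Δt = -0.006555  |  p_6 = 0.213684

0.214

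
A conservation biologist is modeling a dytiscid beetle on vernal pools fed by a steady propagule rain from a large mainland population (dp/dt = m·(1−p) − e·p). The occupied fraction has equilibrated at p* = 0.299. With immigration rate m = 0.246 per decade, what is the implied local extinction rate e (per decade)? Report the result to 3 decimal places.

At equilibrium m(1−p*) = e·p*, so e = m(1−p*)/p*.
e = 0.246 × 0.7010 / 0.299 = 0.5767.

0.577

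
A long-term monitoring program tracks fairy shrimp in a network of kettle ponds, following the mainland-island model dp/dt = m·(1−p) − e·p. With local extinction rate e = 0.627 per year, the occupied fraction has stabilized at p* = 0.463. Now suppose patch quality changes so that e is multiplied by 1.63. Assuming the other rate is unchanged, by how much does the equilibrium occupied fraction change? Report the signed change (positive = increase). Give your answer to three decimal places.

-0.117

Balance m(1−p*) = e·p* gives m = e·p*/(1−p*) = 0.627×0.46300/0.53700 = 0.54060.
New p* = m/(m+e) = 0.54060/(0.54060+1.02201) = 0.34596.
Δp* = 0.34596 − 0.46300 = -0.11704.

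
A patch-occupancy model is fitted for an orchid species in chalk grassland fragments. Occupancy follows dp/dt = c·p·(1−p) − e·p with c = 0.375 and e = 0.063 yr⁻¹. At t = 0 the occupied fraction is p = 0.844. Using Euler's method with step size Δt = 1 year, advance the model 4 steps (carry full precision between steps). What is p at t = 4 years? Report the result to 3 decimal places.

Update rule: p ← p + [c·p·(1−p) − e·p]·Δt with Δt = 1.
p: 0.84400 → 0.84020  (Δp = -0.00380)
p: 0.84020 → 0.83762  (Δp = -0.00258)
p: 0.83762 → 0.83585  (Δp = -0.00176)
p: 0.83585 → 0.83465  (Δp = -0.00121)

0.835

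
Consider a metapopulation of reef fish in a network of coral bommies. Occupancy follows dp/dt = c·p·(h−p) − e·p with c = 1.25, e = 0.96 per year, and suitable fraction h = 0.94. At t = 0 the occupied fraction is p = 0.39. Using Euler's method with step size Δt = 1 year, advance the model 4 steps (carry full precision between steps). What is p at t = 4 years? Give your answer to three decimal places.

Update rule: p ← p + [c·p·(h−p) − e·p]·Δt with Δt = 1.
t = 1: p = 0.39000 + (-0.10628) = 0.28373
t = 2: p = 0.28373 + (-0.03962) = 0.24410
t = 3: p = 0.24410 + (-0.02200) = 0.22210
t = 4: p = 0.22210 + (-0.01391) = 0.20819

0.208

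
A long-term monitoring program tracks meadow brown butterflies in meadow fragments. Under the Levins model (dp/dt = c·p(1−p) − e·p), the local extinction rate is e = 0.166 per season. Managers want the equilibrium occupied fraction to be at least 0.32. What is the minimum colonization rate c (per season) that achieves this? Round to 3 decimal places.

p* = 1 − e/c ≥ 0.32 requires e/c ≤ 0.6800, i.e. c ≥ e/0.6800.
c_min = 0.166/0.6800 = 0.2441.

0.244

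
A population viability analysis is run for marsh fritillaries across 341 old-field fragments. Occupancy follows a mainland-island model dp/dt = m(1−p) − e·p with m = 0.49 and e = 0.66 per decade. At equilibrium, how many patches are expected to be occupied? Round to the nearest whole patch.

145

p* = m/(m+e) = 0.49/1.1500 = 0.4261.
Expected occupied patches = N × p* = 341 × 0.4261 = 145.30 ≈ 145.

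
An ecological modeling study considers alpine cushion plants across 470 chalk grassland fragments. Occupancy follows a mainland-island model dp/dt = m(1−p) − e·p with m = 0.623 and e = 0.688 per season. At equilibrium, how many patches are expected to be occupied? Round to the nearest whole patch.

223

p* = m/(m+e) = 0.623/1.3110 = 0.4752.
Expected occupied patches = N × p* = 470 × 0.4752 = 223.35 ≈ 223.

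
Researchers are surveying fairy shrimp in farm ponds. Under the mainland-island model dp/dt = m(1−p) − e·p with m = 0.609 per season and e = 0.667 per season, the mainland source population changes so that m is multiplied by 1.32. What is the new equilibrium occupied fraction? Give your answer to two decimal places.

Before: p* = 0.609/(0.609+0.667) = 0.4773.
After: m = 0.80388, e = 0.667; p* = 0.80388/1.4709 = 0.5465.

0.55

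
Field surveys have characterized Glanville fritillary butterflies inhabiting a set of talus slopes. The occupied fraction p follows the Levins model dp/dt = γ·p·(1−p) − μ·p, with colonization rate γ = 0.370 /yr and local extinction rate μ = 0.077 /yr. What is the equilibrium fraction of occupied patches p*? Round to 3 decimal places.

0.792

Setting dp/dt = 0 and dividing through by p* gives γ·(1−p*) = μ.
So p* = 1 − μ/γ = 1 − 0.077/0.370 = 1 − 0.2081 = 0.7919.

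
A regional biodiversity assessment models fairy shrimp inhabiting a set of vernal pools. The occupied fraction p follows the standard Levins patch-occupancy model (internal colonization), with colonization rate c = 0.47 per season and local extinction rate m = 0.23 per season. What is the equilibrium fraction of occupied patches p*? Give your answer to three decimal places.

0.511

At equilibrium, colonization balances extinction: c·p*·(1−p*) = m·p*.
So p* = 1 − m/c = 1 − 0.23/0.47 = 1 − 0.4894 = 0.5106.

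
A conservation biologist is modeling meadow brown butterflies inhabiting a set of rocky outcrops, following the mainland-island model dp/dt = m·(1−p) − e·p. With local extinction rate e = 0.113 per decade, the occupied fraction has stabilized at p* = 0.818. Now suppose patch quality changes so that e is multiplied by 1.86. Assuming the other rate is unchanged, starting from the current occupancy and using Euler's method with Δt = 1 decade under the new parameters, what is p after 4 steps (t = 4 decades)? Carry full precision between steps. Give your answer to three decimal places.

0.708

Balance m(1−p*) = e·p* gives m = e·p*/(1−p*) = 0.113×0.81800/0.18200 = 0.50788.
Starting from p₀ = 0.81800; update p ← p + (dp/dt)·Δt with the new parameters.
t = 1: p = 0.81800 + (-0.07949) = 0.73851
t = 2: p = 0.73851 + (-0.02241) = 0.71609
t = 3: p = 0.71609 + (-0.00632) = 0.70978
t = 4: p = 0.70978 + (-0.00178) = 0.70799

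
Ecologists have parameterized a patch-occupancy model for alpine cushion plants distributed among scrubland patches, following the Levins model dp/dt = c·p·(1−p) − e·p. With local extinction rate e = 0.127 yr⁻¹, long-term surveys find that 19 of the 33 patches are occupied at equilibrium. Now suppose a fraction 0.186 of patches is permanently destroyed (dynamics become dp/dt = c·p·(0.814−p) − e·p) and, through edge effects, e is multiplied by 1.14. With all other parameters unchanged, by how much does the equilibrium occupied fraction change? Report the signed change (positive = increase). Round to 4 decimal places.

-0.2454

Observed p* = 19/33 = 0.57576.
Balance c(1−p*) = e gives c = e/(1 − 0.57576) = 0.127/0.42424 = 0.29936.
New p* = 0.814 − e/c = 0.814 − 0.14478/0.29936 = 0.33037.
Δp* = 0.33037 − 0.57576 = -0.24539.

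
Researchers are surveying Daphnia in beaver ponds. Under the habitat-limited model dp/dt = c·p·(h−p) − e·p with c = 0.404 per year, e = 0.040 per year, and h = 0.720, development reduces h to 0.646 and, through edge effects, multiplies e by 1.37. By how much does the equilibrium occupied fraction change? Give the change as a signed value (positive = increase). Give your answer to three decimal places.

Before: p* = h − e/c = 0.720 − 0.040/0.404 = 0.720 − 0.0990 = 0.6210.
After: c = 0.404, e = 0.0548, h = 0.646; p* = 0.646 − 0.0548/0.404 = 0.5104.
Δp* = 0.5104 − 0.6210 = -0.1106.

-0.111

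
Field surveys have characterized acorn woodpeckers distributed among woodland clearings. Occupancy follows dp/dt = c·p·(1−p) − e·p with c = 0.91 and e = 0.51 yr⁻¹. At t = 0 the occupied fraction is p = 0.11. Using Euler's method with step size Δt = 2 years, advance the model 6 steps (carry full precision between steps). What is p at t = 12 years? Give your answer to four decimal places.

0.4376

Update rule: p ← p + [c·p·(1−p) − e·p]·Δt with Δt = 2.
p: 0.11000 → 0.17598  (Δp = +0.06598)
p: 0.17598 → 0.26040  (Δp = +0.08442)
p: 0.26040 → 0.34531  (Δp = +0.08491)
p: 0.34531 → 0.40454  (Δp = +0.05923)
p: 0.40454 → 0.43032  (Δp = +0.02578)
p: 0.43032 → 0.43756  (Δp = +0.00723)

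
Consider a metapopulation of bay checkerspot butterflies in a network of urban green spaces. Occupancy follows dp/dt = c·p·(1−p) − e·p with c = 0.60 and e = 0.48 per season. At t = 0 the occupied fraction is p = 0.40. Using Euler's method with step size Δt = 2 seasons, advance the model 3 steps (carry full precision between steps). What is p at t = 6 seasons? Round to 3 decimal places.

Update rule: p ← p + [c·p·(1−p) − e·p]·Δt with Δt = 2.
  1  |  dp/dt·Δt = -0.096000  |  p_1 = 0.304000
  2  |  dp/dt·Δt = -0.037939  |  p_2 = 0.266061
  3  |  dp/dt·Δt = -0.021091  |  p_3 = 0.244969

0.245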